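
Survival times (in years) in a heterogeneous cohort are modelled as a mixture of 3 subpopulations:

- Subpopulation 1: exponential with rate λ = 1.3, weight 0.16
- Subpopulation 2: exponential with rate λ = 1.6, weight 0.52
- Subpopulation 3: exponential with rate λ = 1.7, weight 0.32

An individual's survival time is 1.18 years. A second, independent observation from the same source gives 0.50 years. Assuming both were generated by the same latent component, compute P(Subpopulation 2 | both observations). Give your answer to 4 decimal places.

0.5199

The responsibility of component k is π_k f_k(x) divided by Σ_j π_j f_j(x).
Since both observations come from the same component, the likelihood for component k is f_k(x₁)·f_k(x₂).
  f_1 = [0.280373] × [0.67866] = 0.190278
  f_2 = [0.242199] × [0.718926] = 0.174123
  f_3 = [0.228694] × [0.726605] = 0.16617
Prior × likelihood for each component:
  π_1·f_1 = 0.16 × 0.190278 = 0.0304444
  π_2·f_2 = 0.52 × 0.174123 = 0.090544
  π_3·f_3 = 0.32 × 0.16617 = 0.0531744
Marginal: 0.0304444 + 0.090544 + 0.0531744 = 0.174163
Responsibility of Subpopulation 2: 0.090544 / 0.174163 ≈ 0.5199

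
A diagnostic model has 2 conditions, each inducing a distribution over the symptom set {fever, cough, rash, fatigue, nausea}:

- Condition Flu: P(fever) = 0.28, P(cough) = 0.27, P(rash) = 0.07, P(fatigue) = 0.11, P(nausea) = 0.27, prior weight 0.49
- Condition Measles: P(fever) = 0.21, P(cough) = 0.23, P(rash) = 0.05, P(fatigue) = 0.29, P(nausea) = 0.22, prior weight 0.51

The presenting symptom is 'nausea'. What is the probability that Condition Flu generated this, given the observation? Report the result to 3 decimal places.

P(component k | x) = P(Z=k)·f_k(x) / marginal(x), where marginal(x) = Σ_j P(Z=j)·f_j(x).
Component likelihoods at x = 'nausea':
  L_Flu = P(nausea | comp) = 0.27
  L_Measles = P(nausea | comp) = 0.22
Prior × likelihood for each component:
  P(Z=Flu)·L_Flu = 0.49 × 0.27 = 0.1323
  P(Z=Measles)·L_Measles = 0.51 × 0.22 = 0.1122
Denominator: 0.1323 + 0.1122 = 0.2445
P(Condition Flu | x) ≈ 0.541

0.541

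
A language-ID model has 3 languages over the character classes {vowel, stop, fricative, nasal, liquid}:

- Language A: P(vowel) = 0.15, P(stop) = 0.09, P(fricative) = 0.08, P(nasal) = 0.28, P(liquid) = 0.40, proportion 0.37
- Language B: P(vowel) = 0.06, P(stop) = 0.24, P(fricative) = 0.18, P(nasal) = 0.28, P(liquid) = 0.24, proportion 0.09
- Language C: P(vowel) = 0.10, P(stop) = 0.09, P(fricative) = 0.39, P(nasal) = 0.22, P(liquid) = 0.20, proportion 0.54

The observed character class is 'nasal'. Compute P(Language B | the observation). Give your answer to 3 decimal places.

P(component k | x) = π_k·f_k(x) / marginal(x), where marginal(x) = Σ_j π_j·f_j(x).
Evaluate each component's likelihood at the observed value:
  f_A = 0.28
  f_B = 0.28
  f_C = 0.22
Unnormalised posteriors:
  π_A·f_A = 0.37 × 0.28 = 0.1036
  π_B·f_B = 0.09 × 0.28 = 0.0252
  π_C·f_C = 0.54 × 0.22 = 0.1188
Marginal: 0.1036 + 0.0252 + 0.1188 = 0.2476
P(Language B | data) = 0.0252 / 0.2476 ≈ 0.102

0.102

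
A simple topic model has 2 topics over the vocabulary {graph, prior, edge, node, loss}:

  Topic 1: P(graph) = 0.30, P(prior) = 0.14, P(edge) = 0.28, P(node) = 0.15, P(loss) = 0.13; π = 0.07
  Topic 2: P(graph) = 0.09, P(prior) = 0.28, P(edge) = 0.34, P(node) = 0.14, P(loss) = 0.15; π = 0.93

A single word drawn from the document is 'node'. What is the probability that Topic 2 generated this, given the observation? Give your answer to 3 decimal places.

Apply Bayes' rule: the posterior for each component is proportional to its prior times its likelihood at x.
Evaluate each component's likelihood at the observed value:
  f_1 = 0.15
  f_2 = 0.14
Multiply by the mixture weights:
  π_1·f_1 = 0.07 × 0.15 = 0.0105
  π_2·f_2 = 0.93 × 0.14 = 0.1302
Normaliser: 0.0105 + 0.1302 = 0.1407
P(Topic 2 | the observation) ≈ 0.925

0.925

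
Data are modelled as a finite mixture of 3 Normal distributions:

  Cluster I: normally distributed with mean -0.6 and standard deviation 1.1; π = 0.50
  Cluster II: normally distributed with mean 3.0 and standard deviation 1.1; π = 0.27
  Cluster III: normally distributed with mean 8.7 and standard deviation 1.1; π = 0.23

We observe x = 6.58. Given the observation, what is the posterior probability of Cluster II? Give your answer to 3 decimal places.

0.036

By Bayes' theorem, P(k | x) = w_k f_k(x) / Σ_j w_j f_j(x).
Component likelihoods at x = 6.58:
  f_I = 2.03187e-10
  f_II = 0.00181752
  f_III = 0.0566174
Multiply by the mixture weights:
  w_I·f_I = 0.50 × 2.03187e-10 = 1.01594e-10
  w_II·f_II = 0.27 × 0.00181752 = 0.000490731
  w_III·f_III = 0.23 × 0.0566174 = 0.013022
Marginal: 1.01594e-10 + 0.000490731 + 0.013022 = 0.0135127
Responsibility of Cluster II: 0.000490731 / 0.0135127 ≈ 0.036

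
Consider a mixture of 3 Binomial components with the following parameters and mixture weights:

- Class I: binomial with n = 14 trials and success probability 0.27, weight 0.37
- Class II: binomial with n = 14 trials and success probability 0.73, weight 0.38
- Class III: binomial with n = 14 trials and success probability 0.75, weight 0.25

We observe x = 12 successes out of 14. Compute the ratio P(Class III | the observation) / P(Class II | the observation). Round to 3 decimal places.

Posterior odds = (w_i f_i(x)) / (w_j f_j(x)); the normalising sum cancels.
Evaluate each component's likelihood at the observed value:
  f_I = 7.27867e-06
  f_II = 0.15193
  f_III = 0.180159
Posterior odds = (w_III·f_III) / (w_II·f_II) = (0.25·0.180159) / (0.38·0.15193) = 0.0450398 / 0.0577334 ≈ 0.780

0.780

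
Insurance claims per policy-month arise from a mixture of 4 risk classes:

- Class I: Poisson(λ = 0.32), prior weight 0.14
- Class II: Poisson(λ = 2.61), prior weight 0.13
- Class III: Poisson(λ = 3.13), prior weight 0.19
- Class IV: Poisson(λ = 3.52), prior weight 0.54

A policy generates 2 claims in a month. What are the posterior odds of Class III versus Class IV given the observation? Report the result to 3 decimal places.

0.411

Since P(k|x) ∝ P(Z=k) f_k(x), the posterior odds are P(Z=i) f_i(x) / (P(Z=j) f_j(x)).
Evaluate each component's likelihood at the observed value:
  p_I = 0.0371788
  p_II = 0.250462
  p_III = 0.214149
  p_IV = 0.183374
Odds = (0.19/0.54) × (0.214149/0.183374) = 0.351852 × 1.16783 ≈ 0.411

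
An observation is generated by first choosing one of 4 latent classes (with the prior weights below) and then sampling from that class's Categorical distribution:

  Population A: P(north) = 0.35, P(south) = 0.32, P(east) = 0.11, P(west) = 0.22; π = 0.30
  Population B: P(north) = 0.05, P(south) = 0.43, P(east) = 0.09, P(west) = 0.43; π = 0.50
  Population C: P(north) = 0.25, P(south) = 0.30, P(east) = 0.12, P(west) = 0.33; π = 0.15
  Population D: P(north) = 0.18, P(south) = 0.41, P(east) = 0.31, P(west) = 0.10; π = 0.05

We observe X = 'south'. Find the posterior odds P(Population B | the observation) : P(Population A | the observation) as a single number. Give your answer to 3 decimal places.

Posterior odds = (w_i f_i(x)) / (w_j f_j(x)); the normalising sum cancels.
Evaluate each component's likelihood at the observed value:
  f_A = P(south | comp) = 0.32
  f_B = P(south | comp) = 0.43
  f_C = P(south | comp) = 0.30
  f_D = P(south | comp) = 0.41
Posterior odds = (w_B·f_B) / (w_A·f_A) = (0.50·0.43) / (0.30·0.32) = 0.215 / 0.096 ≈ 2.240

2.240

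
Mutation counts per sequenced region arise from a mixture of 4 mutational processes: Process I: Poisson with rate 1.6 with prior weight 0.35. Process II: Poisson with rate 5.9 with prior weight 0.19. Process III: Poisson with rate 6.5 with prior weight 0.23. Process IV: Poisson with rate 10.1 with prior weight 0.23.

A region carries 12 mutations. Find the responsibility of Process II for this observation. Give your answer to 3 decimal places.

0.068

Apply Bayes' rule: the posterior for each component is proportional to its prior times its likelihood at x.
Component likelihoods at x = 12 mutations:
  f_I = 1.1864e-07
  f_II = 0.0101754
  f_III = 0.0178529
  f_IV = 0.0966374
Unnormalised posteriors:
  π_I·f_I = 0.35 × 1.1864e-07 = 4.1524e-08
  π_II·f_II = 0.19 × 0.0101754 = 0.00193332
  π_III·f_III = 0.23 × 0.0178529 = 0.00410617
  π_IV·f_IV = 0.23 × 0.0966374 = 0.0222266
Sum: 4.1524e-08 + 0.00193332 + 0.00410617 + 0.0222266 = 0.0282661
P(Process II | data) = 0.00193332 / 0.0282661 ≈ 0.068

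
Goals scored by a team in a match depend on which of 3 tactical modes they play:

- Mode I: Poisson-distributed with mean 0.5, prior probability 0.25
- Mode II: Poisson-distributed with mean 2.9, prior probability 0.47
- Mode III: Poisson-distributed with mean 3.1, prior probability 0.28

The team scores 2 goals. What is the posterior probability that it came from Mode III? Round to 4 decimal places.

P(component k | x) = π_k·f_k(x) / marginal(x), where marginal(x) = Σ_j π_j·f_j(x).
Component likelihoods at x = 2 goals:
  p_I = 0.0758163
  p_II = 0.231373
  p_III = 0.216461
Prior × likelihood for each component:
  π_I·p_I = 0.25 × 0.0758163 = 0.0189541
  π_II·p_II = 0.47 × 0.231373 = 0.108745
  π_III·p_III = 0.28 × 0.216461 = 0.0606092
Marginal: 0.0189541 + 0.108745 + 0.0606092 = 0.188308
P(Mode III | data) ≈ 0.3219

0.3219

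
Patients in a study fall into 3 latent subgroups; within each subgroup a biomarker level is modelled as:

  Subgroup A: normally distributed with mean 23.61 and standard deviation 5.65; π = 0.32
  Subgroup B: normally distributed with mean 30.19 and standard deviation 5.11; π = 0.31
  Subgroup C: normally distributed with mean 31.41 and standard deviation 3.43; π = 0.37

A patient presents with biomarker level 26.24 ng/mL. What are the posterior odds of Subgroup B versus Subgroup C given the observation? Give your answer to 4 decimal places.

Since P(k|x) ∝ π_k f_k(x), the posterior odds are π_i f_i(x) / (π_j f_j(x)).
Normal densities:
  f_A = (1/(5.65·√(2π)))·exp(−(26.24−23.61)²/(2·5.65²)) = 0.070609·exp(-0.10834) = 0.0633593
  f_B = (1/(5.11·√(2π)))·exp(−(26.24−30.19)²/(2·5.11²)) = 0.078071·exp(-0.29876) = 0.0579081
  f_C = (1/(3.43·√(2π)))·exp(−(26.24−31.41)²/(2·3.43²)) = 0.116310·exp(-1.13596) = 0.0373487
0.0179515 / 0.013819 ≈ 1.2990

1.2990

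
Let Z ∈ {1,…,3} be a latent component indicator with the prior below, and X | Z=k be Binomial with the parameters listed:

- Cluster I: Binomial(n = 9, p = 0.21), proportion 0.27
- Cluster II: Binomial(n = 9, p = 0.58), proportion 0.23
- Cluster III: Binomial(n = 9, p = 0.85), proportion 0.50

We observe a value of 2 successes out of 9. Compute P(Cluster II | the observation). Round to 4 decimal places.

Posterior ∝ prior × likelihood, so P(k | x) ∝ P(Z=k) f_k(x); normalise over all components.
Binomial probabilities:
  p_I = 0.304881
  p_II = 0.0279192
  p_III = 4.44405e-05
Weight by the priors:
  P(Z=I)·p_I = 0.27 × 0.304881 = 0.0823179
  P(Z=II)·p_II = 0.23 × 0.0279192 = 0.00642142
  P(Z=III)·p_III = 0.50 × 4.44405e-05 = 2.22203e-05
Normaliser: 0.0823179 + 0.00642142 + 2.22203e-05 = 0.0887616
Responsibility of Cluster II: 0.00642142 / 0.0887616 ≈ 0.0723

0.0723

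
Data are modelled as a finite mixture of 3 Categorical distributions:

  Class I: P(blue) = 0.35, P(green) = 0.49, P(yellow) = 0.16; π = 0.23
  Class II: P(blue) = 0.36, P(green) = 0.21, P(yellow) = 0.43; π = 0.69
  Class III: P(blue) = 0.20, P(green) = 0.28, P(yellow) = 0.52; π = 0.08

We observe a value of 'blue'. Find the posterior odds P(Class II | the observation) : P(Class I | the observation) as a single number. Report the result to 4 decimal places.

Since P(k|x) ∝ w_k f_k(x), the posterior odds are w_i f_i(x) / (w_j f_j(x)).
Evaluate each component's likelihood at the observed value:
  p_I = 0.35
  p_II = 0.36
  p_III = 0.2
0.2484 / 0.0805 ≈ 3.0857

3.0857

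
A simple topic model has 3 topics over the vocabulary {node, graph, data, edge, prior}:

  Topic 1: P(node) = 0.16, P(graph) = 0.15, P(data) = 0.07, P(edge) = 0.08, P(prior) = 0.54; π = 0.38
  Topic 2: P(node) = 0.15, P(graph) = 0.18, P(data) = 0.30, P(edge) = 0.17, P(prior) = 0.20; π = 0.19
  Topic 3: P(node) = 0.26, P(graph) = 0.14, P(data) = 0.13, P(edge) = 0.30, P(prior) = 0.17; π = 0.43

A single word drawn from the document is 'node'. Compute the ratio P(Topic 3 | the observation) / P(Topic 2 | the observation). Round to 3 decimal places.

Since P(k|x) ∝ w_k f_k(x), the posterior odds are w_i f_i(x) / (w_j f_j(x)).
Evaluate each component's likelihood at the observed value:
  f_1 = P(node | comp) = 0.16
  f_2 = P(node | comp) = 0.15
  f_3 = P(node | comp) = 0.26
0.1118 / 0.0285 ≈ 3.923

3.923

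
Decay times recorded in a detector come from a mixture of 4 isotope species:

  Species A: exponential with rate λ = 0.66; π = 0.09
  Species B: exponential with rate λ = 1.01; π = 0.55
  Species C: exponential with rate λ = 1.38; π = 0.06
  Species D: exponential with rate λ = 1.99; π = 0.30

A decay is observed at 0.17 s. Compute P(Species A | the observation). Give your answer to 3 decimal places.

0.052

By Bayes' theorem, P(k | x) = w_k f_k(x) / Σ_j w_j f_j(x).
Component likelihoods at x = 0.17 s:
  f_A = 0.66·e^(−0.66·0.17) = 0.66·e^(−0.1122) = 0.589951
  f_B = 1.01·e^(−1.01·0.17) = 1.01·e^(−0.1717) = 0.850654
  f_C = 1.38·e^(−1.38·0.17) = 1.38·e^(−0.2346) = 1.09142
  f_D = 1.99·e^(−1.99·0.17) = 1.99·e^(−0.3383) = 1.41883
Prior × likelihood for each component:
  w_A·f_A = 0.09 × 0.589951 = 0.0530956
  w_B·f_B = 0.55 × 0.850654 = 0.46786
  w_C·f_C = 0.06 × 1.09142 = 0.0654855
  w_D·f_D = 0.30 × 1.41883 = 0.42565
Marginal: 0.0530956 + 0.46786 + 0.0654855 + 0.42565 = 1.01209
P(Species A | the observation) = 0.0530956 / 1.01209 ≈ 0.052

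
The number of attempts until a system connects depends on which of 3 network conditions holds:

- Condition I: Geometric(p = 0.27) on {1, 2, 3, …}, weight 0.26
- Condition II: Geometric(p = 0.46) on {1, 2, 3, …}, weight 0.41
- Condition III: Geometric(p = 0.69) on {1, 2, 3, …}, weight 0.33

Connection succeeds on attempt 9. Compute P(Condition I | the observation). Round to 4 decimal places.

0.8037

Apply Bayes' rule: the posterior for each component is proportional to its prior times its likelihood at x.
Component likelihoods at x = 9:
  p_I = 0.27·(1−0.27)^8 = 0.27·0.080646 = 0.0217744
  p_II = 0.46·(1−0.46)^8 = 0.46·0.0072302 = 0.00332589
  p_III = 0.69·(1−0.69)^8 = 0.69·8.52891e-05 = 5.88495e-05
Unnormalised posteriors:
  π_I·p_I = 0.26 × 0.0217744 = 0.00566135
  π_II·p_II = 0.41 × 0.00332589 = 0.00136361
  π_III·p_III = 0.33 × 5.88495e-05 = 1.94203e-05
Normaliser: 0.00566135 + 0.00136361 + 1.94203e-05 = 0.00704439
P(Condition I | data) = 0.00566135 / 0.00704439 ≈ 0.8037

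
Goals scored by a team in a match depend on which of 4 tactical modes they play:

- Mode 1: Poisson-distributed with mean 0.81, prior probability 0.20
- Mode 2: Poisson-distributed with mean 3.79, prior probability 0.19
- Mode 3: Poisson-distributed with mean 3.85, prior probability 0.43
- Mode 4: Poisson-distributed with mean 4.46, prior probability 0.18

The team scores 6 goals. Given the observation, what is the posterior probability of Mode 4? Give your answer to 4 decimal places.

0.2780

Posterior ∝ prior × likelihood, so P(k | x) ∝ w_k f_k(x); normalise over all components.
Evaluate each component's likelihood at the observed value:
  L_1 = e^(−0.81)·0.81^6/6! = 0.000174501
  L_2 = e^(−3.79)·3.79^6/6! = 0.0930094
  L_3 = e^(−3.85)·3.85^6/6! = 0.0962494
  L_4 = e^(−4.46)·4.46^6/6! = 0.126393
Multiply by the mixture weights:
  w_1·L_1 = 0.20 × 0.000174501 = 3.49003e-05
  w_2·L_2 = 0.19 × 0.0930094 = 0.0176718
  w_3·L_3 = 0.43 × 0.0962494 = 0.0413873
  w_4·L_4 = 0.18 × 0.126393 = 0.0227508
Evidence: 3.49003e-05 + 0.0176718 + 0.0413873 + 0.0227508 = 0.0818447
P(Mode 4 | x) ≈ 0.2780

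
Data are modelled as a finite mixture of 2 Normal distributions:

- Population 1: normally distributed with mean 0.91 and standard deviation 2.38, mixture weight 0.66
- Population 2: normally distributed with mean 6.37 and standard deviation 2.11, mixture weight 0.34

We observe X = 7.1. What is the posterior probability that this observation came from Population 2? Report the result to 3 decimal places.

P(component k | x) = π_k·f_k(x) / marginal(x), where marginal(x) = Σ_j π_j·f_j(x).
Component likelihoods at x = 7.1:
  f_1 = (1/(2.38·√(2π)))·exp(−(7.1−0.91)²/(2·2.38²)) = 0.167623·exp(-3.38219) = 0.00569467
  f_2 = (1/(2.11·√(2π)))·exp(−(7.1−6.37)²/(2·2.11²)) = 0.189072·exp(-0.05985) = 0.178089
Unnormalised posteriors:
  π_1·f_1 = 0.66 × 0.00569467 = 0.00375848
  π_2·f_2 = 0.34 × 0.178089 = 0.0605501
Sum: 0.00375848 + 0.0605501 = 0.0643086
P(Population 2 | x) ≈ 0.942

0.942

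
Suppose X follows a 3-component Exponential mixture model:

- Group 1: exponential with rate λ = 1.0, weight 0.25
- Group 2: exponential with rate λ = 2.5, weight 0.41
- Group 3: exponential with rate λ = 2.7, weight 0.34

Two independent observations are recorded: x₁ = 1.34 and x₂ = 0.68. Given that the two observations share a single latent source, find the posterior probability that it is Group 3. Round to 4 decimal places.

P(component k | x) = P(Z=k)·f_k(x) / marginal(x), where marginal(x) = Σ_j P(Z=j)·f_j(x).
Since both observations come from the same component, the likelihood for component k is f_k(x₁)·f_k(x₂).
  L_1 = [0.261846] × [0.506617] = 0.132655
  L_2 = [0.0877109] × [0.456709] = 0.0400583
  L_3 = [0.072458] × [0.430526] = 0.031195
Unnormalised posteriors:
  P(Z=1)·L_1 = 0.25 × 0.132655 = 0.0331639
  P(Z=2)·L_2 = 0.41 × 0.0400583 = 0.0164239
  P(Z=3)·L_3 = 0.34 × 0.031195 = 0.0106063
Normaliser: 0.0331639 + 0.0164239 + 0.0106063 = 0.0601941
P(Group 3 | x) ≈ 0.1762

0.1762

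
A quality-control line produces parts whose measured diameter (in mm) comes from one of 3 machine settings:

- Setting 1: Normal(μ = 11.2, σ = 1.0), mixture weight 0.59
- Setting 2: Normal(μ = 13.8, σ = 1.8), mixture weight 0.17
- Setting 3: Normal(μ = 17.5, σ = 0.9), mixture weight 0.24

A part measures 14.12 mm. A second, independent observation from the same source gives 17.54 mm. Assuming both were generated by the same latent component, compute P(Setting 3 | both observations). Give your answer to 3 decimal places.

0.041

P(component k | x) = π_k·f_k(x) / marginal(x), where marginal(x) = Σ_j π_j·f_j(x).
Since both observations come from the same component, the likelihood for component k is f_k(x₁)·f_k(x₂).
  f_1 = [(1/(1.0·√(2π)))·exp(−(14.12−11.2)²/(2·1.0²)) = 0.398942·exp(-4.26320) = 0.00561598] × [7.4567e-10] = 4.18767e-12
  f_2 = [(1/(1.8·√(2π)))·exp(−(14.12−13.8)²/(2·1.8²)) = 0.221635·exp(-0.01580) = 0.21816] × [0.0255964] = 0.00558409
  f_3 = [(1/(0.9·√(2π)))·exp(−(14.12−17.5)²/(2·0.9²)) = 0.443269·exp(-7.05210) = 0.00038369] × [0.442832] = 0.00016991
Prior × likelihood for each component:
  π_1·f_1 = 0.59 × 4.18767e-12 = 2.47072e-12
  π_2·f_2 = 0.17 × 0.00558409 = 0.000949296
  π_3·f_3 = 0.24 × 0.00016991 = 4.07784e-05
Marginal: 2.47072e-12 + 0.000949296 + 4.07784e-05 = 0.000990074
Responsibility of Setting 3: 4.07784e-05 / 0.000990074 ≈ 0.041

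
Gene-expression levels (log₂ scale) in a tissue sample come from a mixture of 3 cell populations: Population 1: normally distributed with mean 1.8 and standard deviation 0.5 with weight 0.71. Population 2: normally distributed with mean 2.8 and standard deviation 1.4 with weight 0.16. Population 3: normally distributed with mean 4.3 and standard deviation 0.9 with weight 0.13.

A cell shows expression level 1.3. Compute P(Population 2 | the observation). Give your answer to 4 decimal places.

The responsibility of component k is w_k f_k(x) divided by Σ_j w_j f_j(x).
Evaluate each component's likelihood at the observed value:
  f_1 = (1/(0.5·√(2π)))·exp(−(1.3−1.8)²/(2·0.5²)) = 0.797885·exp(-0.50000) = 0.483941
  f_2 = (1/(1.4·√(2π)))·exp(−(1.3−2.8)²/(2·1.4²)) = 0.284959·exp(-0.57398) = 0.160511
  f_3 = (1/(0.9·√(2π)))·exp(−(1.3−4.3)²/(2·0.9²)) = 0.443269·exp(-5.55556) = 0.00171364
Weight by the priors:
  w_1·f_1 = 0.71 × 0.483941 = 0.343598
  w_2·f_2 = 0.16 × 0.160511 = 0.0256818
  w_3·f_3 = 0.13 × 0.00171364 = 0.000222774
Marginal: 0.343598 + 0.0256818 + 0.000222774 = 0.369503
P(Population 2 | x) ≈ 0.0695

0.0695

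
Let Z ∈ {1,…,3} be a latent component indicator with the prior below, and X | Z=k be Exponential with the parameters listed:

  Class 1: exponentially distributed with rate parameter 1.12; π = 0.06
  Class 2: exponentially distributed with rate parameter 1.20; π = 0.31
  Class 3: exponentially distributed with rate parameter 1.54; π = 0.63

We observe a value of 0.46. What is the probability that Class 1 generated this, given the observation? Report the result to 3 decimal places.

0.055

Posterior ∝ prior × likelihood, so P(k | x) ∝ w_k f_k(x); normalise over all components.
Exponential densities:
  p_1 = 0.669067
  p_2 = 0.690956
  p_3 = 0.758344
Prior × likelihood for each component:
  w_1·p_1 = 0.06 × 0.669067 = 0.040144
  w_2·p_2 = 0.31 × 0.690956 = 0.214197
  w_3·p_3 = 0.63 × 0.758344 = 0.477757
Sum: 0.040144 + 0.214197 + 0.477757 = 0.732098
P(Class 1 | 0.46) ≈ 0.055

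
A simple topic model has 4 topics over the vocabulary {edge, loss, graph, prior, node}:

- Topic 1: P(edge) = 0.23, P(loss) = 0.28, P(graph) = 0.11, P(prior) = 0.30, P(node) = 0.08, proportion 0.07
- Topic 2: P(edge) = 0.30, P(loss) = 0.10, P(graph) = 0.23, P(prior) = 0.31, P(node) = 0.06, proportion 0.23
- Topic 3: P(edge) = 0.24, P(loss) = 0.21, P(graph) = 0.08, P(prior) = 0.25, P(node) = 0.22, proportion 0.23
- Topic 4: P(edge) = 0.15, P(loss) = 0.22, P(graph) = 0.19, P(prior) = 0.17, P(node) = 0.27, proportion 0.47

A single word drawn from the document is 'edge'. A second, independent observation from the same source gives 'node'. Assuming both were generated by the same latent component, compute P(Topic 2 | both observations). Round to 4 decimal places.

0.1131

Apply Bayes' rule: the posterior for each component is proportional to its prior times its likelihood at x.
Since both observations come from the same component, the likelihood for component k is f_k(x₁)·f_k(x₂).
  p_1 = [P(edge | comp) = 0.23] × [0.08] = 0.0184
  p_2 = [P(edge | comp) = 0.30] × [0.06] = 0.018
  p_3 = [P(edge | comp) = 0.24] × [0.22] = 0.0528
  p_4 = [P(edge | comp) = 0.15] × [0.27] = 0.0405
Multiply by the mixture weights:
  w_1·p_1 = 0.07 × 0.0184 = 0.001288
  w_2·p_2 = 0.23 × 0.018 = 0.00414
  w_3·p_3 = 0.23 × 0.0528 = 0.012144
  w_4·p_4 = 0.47 × 0.0405 = 0.019035
Marginal: 0.001288 + 0.00414 + 0.012144 + 0.019035 = 0.036607
P(Topic 2 | data) ≈ 0.1131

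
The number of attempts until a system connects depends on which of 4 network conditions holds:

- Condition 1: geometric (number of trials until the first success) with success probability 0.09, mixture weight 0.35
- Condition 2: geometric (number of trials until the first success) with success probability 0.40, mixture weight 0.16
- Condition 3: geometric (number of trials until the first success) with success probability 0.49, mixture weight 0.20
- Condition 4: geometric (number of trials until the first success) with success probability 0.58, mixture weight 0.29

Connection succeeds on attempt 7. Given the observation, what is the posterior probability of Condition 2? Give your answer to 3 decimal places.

0.127

The responsibility of component k is π_k f_k(x) divided by Σ_j π_j f_j(x).
Evaluate each component's likelihood at the observed value:
  p_1 = 0.09·(1−0.09)^6 = 0.09·0.567869 = 0.0511082
  p_2 = 0.40·(1−0.40)^6 = 0.40·0.046656 = 0.0186624
  p_3 = 0.49·(1−0.49)^6 = 0.49·0.0175963 = 0.00862218
  p_4 = 0.58·(1−0.58)^6 = 0.58·0.00548903 = 0.00318364
Multiply by the mixture weights:
  π_1·p_1 = 0.35 × 0.0511082 = 0.0178879
  π_2·p_2 = 0.16 × 0.0186624 = 0.00298598
  π_3·p_3 = 0.20 × 0.00862218 = 0.00172444
  π_4·p_4 = 0.29 × 0.00318364 = 0.000923255
Normaliser: 0.0178879 + 0.00298598 + 0.00172444 + 0.000923255 = 0.0235216
Responsibility of Condition 2: 0.00298598 / 0.0235216 ≈ 0.127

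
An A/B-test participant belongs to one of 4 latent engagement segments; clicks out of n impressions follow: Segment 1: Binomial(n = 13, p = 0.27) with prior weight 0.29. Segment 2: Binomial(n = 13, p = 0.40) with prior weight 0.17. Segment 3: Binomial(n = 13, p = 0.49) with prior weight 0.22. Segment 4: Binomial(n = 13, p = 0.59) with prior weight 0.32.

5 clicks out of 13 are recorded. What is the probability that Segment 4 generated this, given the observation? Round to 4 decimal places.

Apply Bayes' rule: the posterior for each component is proportional to its prior times its likelihood at x.
Component likelihoods at x = 5 clicks out of 13:
  f_1 = C(13,5)·0.27^5·0.73^8 = 1287·0.00143489·0.080646 = 0.148929
  f_2 = C(13,5)·0.40^5·0.60^8 = 1287·0.01024·0.0167962 = 0.221355
  f_3 = C(13,5)·0.49^5·0.51^8 = 1287·0.0282475·0.00457679 = 0.166387
  f_4 = C(13,5)·0.59^5·0.41^8 = 1287·0.0714924·0.000798493 = 0.0734699
Unnormalised posteriors:
  π_1·f_1 = 0.29 × 0.148929 = 0.0431895
  π_2·f_2 = 0.17 × 0.221355 = 0.0376303
  π_3·f_3 = 0.22 × 0.166387 = 0.0366052
  π_4·f_4 = 0.32 × 0.0734699 = 0.0235104
Marginal: 0.0431895 + 0.0376303 + 0.0366052 + 0.0235104 = 0.140935
P(Segment 4 | data) = 0.0235104 / 0.140935 ≈ 0.1668

0.1668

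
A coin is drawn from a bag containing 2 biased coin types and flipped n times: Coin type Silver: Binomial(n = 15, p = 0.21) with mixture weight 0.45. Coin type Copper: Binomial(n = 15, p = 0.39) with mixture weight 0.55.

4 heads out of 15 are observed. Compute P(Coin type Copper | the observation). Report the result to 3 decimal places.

Apply Bayes' rule: the posterior for each component is proportional to its prior times its likelihood at x.
Evaluate each component's likelihood at the observed value:
  f_Silver = C(15,4)·0.21^4·0.79^11 = 1365·0.00194481·0.0747994 = 0.198567
  f_Copper = C(15,4)·0.39^4·0.61^11 = 1365·0.0231344·0.00435139 = 0.13741
Weight by the priors:
  w_Silver·f_Silver = 0.45 × 0.198567 = 0.0893553
  w_Copper·f_Copper = 0.55 × 0.13741 = 0.0755757
Normaliser: 0.0893553 + 0.0755757 = 0.164931
P(Coin type Copper | x) = 0.0755757 / 0.164931 ≈ 0.458

0.458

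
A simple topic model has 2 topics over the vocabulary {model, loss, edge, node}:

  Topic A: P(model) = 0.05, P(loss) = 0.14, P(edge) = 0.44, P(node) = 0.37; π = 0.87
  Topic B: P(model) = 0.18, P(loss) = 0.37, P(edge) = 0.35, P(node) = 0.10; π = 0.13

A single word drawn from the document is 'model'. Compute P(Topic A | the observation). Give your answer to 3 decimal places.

By Bayes' theorem, P(k | x) = P(Z=k) f_k(x) / Σ_j P(Z=j) f_j(x).
Evaluate each component's likelihood at the observed value:
  L_A = P(model | comp) = 0.05
  L_B = P(model | comp) = 0.18
Multiply by the mixture weights:
  P(Z=A)·L_A = 0.87 × 0.05 = 0.0435
  P(Z=B)·L_B = 0.13 × 0.18 = 0.0234
Denominator: 0.0435 + 0.0234 = 0.0669
P(Topic A | 'model') ≈ 0.650

0.650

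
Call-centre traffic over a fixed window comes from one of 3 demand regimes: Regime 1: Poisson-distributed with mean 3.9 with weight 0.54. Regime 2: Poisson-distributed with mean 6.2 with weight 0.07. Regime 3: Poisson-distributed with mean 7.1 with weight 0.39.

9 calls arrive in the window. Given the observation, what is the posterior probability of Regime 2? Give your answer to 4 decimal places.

0.1014

By Bayes' theorem, P(k | x) = P(Z=k) f_k(x) / Σ_j P(Z=j) f_j(x).
Evaluate each component's likelihood at the observed value:
  L_1 = e^(−3.9)·3.9^9/9! = 0.0116431
  L_2 = e^(−6.2)·6.2^9/9! = 0.0757071
  L_3 = e^(−7.1)·7.1^9/9! = 0.104249
Multiply by the mixture weights:
  P(Z=1)·L_1 = 0.54 × 0.0116431 = 0.00628729
  P(Z=2)·L_2 = 0.07 × 0.0757071 = 0.00529949
  P(Z=3)·L_3 = 0.39 × 0.104249 = 0.0406571
Normaliser: 0.00628729 + 0.00529949 + 0.0406571 = 0.0522438
P(Regime 2 | 9 calls) = 0.00529949 / 0.0522438 ≈ 0.1014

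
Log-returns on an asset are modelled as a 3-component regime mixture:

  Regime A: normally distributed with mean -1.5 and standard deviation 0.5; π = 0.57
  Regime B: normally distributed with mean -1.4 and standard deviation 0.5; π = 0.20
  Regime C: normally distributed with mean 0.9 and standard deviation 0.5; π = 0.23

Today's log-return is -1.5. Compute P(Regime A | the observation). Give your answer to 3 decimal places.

0.744

By Bayes' theorem, P(k | x) = P(Z=k) f_k(x) / Σ_j P(Z=j) f_j(x).
Evaluate each component's likelihood at the observed value:
  L_A = (1/(0.5·√(2π)))·exp(−(-1.5−-1.5)²/(2·0.5²)) = 0.797885·exp(-0.00000) = 0.797885
  L_B = (1/(0.5·√(2π)))·exp(−(-1.5−-1.4)²/(2·0.5²)) = 0.797885·exp(-0.02000) = 0.782085
  L_C = (1/(0.5·√(2π)))·exp(−(-1.5−0.9)²/(2·0.5²)) = 0.797885·exp(-11.52000) = 7.9226e-06
Prior × likelihood for each component:
  P(Z=A)·L_A = 0.57 × 0.797885 = 0.454794
  P(Z=B)·L_B = 0.20 × 0.782085 = 0.156417
  P(Z=C)·L_C = 0.23 × 7.9226e-06 = 1.8222e-06
Sum: 0.454794 + 0.156417 + 1.8222e-06 = 0.611213
P(Regime A | x) = 0.454794 / 0.611213 ≈ 0.744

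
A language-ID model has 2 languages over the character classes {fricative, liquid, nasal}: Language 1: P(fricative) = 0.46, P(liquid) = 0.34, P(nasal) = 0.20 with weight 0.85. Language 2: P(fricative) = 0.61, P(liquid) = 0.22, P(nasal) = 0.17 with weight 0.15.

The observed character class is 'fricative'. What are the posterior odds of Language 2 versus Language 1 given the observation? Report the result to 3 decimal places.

0.234

The posterior odds equal the prior odds times the likelihood ratio: (P(Z=i)/P(Z=j))·(f_i(x)/f_j(x)).
Evaluate each component's likelihood at the observed value:
  f_1 = 0.46
  f_2 = 0.61
0.0915 / 0.391 ≈ 0.234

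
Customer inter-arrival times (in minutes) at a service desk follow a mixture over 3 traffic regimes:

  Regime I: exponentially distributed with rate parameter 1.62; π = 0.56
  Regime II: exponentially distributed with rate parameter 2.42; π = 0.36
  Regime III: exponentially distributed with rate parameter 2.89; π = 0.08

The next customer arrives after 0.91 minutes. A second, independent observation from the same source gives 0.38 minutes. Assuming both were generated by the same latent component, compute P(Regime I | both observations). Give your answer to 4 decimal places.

By Bayes' theorem, P(k | x) = π_k f_k(x) / Σ_j π_j f_j(x).
Since both observations come from the same component, the likelihood for component k is f_k(x₁)·f_k(x₂).
  L_I = [1.62·e^(−1.62·0.91) = 1.62·e^(−1.4742) = 0.370918] × [0.875313] = 0.324669
  L_II = [2.42·e^(−2.42·0.91) = 2.42·e^(−2.2022) = 0.267554] × [0.964802] = 0.258137
  L_III = [2.89·e^(−2.89·0.91) = 2.89·e^(−2.6299) = 0.208328] × [0.963731] = 0.200772
Unnormalised posteriors:
  π_I·L_I = 0.56 × 0.324669 = 0.181815
  π_II·L_II = 0.36 × 0.258137 = 0.0929293
  π_III·L_III = 0.08 × 0.200772 = 0.0160617
Marginal: 0.181815 + 0.0929293 + 0.0160617 = 0.290806
P(Regime I | x) ≈ 0.6252

0.6252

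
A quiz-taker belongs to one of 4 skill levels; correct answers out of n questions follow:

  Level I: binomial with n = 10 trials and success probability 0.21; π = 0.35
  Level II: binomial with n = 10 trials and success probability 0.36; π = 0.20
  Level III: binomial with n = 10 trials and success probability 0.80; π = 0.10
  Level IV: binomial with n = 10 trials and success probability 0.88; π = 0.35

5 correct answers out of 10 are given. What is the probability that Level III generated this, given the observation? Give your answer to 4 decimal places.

Apply Bayes' rule: the posterior for each component is proportional to its prior times its likelihood at x.
Component likelihoods at x = 5 correct answers out of 10:
  L_I = C(10,5)·0.21^5·0.79^5 = 252·0.00040841·0.307706 = 0.0316689
  L_II = C(10,5)·0.36^5·0.64^5 = 252·0.00604662·0.107374 = 0.163611
  L_III = C(10,5)·0.80^5·0.20^5 = 252·0.32768·0.00032 = 0.0264241
  L_IV = C(10,5)·0.88^5·0.12^5 = 252·0.527732·2.48832e-05 = 0.00330918
Multiply by the mixture weights:
  w_I·L_I = 0.35 × 0.0316689 = 0.0110841
  w_II·L_II = 0.20 × 0.163611 = 0.0327222
  w_III·L_III = 0.10 × 0.0264241 = 0.00264241
  w_IV·L_IV = 0.35 × 0.00330918 = 0.00115821
Denominator: 0.0110841 + 0.0327222 + 0.00264241 + 0.00115821 = 0.047607
So the posterior for Level III is 0.00264241 / 0.047607 ≈ 0.0555.

0.0555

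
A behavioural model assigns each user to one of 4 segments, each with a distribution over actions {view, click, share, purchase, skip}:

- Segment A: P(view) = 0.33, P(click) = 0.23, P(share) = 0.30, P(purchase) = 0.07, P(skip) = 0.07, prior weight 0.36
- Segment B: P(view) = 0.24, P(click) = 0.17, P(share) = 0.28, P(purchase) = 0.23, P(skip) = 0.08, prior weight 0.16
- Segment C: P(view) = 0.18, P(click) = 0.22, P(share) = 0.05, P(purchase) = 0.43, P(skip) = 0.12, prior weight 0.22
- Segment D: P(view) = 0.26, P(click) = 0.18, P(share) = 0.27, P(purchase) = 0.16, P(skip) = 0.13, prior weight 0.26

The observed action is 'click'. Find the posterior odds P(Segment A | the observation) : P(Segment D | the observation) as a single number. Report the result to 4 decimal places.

1.7692

Only the two components matter; the odds are (π_i f_i(x)) / (π_j f_j(x)).
Categorical probabilities:
  f_A = P(click | comp) = 0.23
  f_B = P(click | comp) = 0.17
  f_C = P(click | comp) = 0.22
  f_D = P(click | comp) = 0.18
0.0828 / 0.0468 ≈ 1.7692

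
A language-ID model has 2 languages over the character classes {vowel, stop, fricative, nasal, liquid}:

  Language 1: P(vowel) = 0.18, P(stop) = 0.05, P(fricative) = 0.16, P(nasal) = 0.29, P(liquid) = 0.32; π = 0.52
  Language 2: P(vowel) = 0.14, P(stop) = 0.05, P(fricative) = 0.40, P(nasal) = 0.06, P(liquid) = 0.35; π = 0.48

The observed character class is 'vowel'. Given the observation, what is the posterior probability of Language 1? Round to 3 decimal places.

0.582

P(component k | x) = P(Z=k)·f_k(x) / marginal(x), where marginal(x) = Σ_j P(Z=j)·f_j(x).
Evaluate each component's likelihood at the observed value:
  L_1 = 0.18
  L_2 = 0.14
Multiply by the mixture weights:
  P(Z=1)·L_1 = 0.52 × 0.18 = 0.0936
  P(Z=2)·L_2 = 0.48 × 0.14 = 0.0672
Sum: 0.0936 + 0.0672 = 0.1608
So the posterior for Language 1 is 0.0936 / 0.1608 ≈ 0.582.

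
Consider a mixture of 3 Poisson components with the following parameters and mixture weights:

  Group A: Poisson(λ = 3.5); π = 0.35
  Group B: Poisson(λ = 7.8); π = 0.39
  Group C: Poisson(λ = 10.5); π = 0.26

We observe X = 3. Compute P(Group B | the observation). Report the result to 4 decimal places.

The responsibility of component k is π_k f_k(x) divided by Σ_j π_j f_j(x).
Component likelihoods at x = 3:
  p_A = 0.215785
  p_B = 0.0324068
  p_C = 0.00531281
Prior × likelihood for each component:
  π_A·p_A = 0.35 × 0.215785 = 0.0755249
  π_B·p_B = 0.39 × 0.0324068 = 0.0126386
  π_C·p_C = 0.26 × 0.00531281 = 0.00138133
Evidence: 0.0755249 + 0.0126386 + 0.00138133 = 0.0895449
P(Group B | the observation) = 0.0126386 / 0.0895449 ≈ 0.1411

0.1411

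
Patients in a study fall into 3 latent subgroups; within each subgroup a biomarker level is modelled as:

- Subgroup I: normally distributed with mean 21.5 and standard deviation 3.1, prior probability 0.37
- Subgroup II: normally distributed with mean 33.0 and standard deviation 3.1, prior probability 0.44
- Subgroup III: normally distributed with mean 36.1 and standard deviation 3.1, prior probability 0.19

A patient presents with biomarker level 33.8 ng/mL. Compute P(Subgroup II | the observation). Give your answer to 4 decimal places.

P(component k | x) = w_k·f_k(x) / marginal(x), where marginal(x) = Σ_j w_j·f_j(x).
Normal densities:
  f_I = (1/(3.1·√(2π)))·exp(−(33.8−21.5)²/(2·3.1²)) = 0.128691·exp(-7.87149) = 4.90913e-05
  f_II = (1/(3.1·√(2π)))·exp(−(33.8−33.0)²/(2·3.1²)) = 0.128691·exp(-0.03330) = 0.124476
  f_III = (1/(3.1·√(2π)))·exp(−(33.8−36.1)²/(2·3.1²)) = 0.128691·exp(-0.27523) = 0.0977273
Weight by the priors:
  w_I·f_I = 0.37 × 4.90913e-05 = 1.81638e-05
  w_II·f_II = 0.44 × 0.124476 = 0.0547696
  w_III·f_III = 0.19 × 0.0977273 = 0.0185682
Normaliser: 1.81638e-05 + 0.0547696 + 0.0185682 = 0.073356
P(Subgroup II | 33.8 ng/mL) ≈ 0.7466

0.7466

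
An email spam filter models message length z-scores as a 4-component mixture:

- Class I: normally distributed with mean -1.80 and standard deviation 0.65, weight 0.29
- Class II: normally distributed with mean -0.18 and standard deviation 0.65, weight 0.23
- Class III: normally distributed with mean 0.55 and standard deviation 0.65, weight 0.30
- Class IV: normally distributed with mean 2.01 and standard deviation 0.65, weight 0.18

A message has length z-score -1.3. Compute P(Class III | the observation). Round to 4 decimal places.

The responsibility of component k is π_k f_k(x) divided by Σ_j π_j f_j(x).
Evaluate each component's likelihood at the observed value:
  L_I = (1/(0.65·√(2π)))·exp(−(-1.3−-1.80)²/(2·0.65²)) = 0.613757·exp(-0.29586) = 0.45657
  L_II = (1/(0.65·√(2π)))·exp(−(-1.3−-0.18)²/(2·0.65²)) = 0.613757·exp(-1.48450) = 0.139087
  L_III = (1/(0.65·√(2π)))·exp(−(-1.3−0.55)²/(2·0.65²)) = 0.613757·exp(-4.05030) = 0.0106899
  L_IV = (1/(0.65·√(2π)))·exp(−(-1.3−2.01)²/(2·0.65²)) = 0.613757·exp(-12.96580) = 1.43556e-06
Multiply by the mixture weights:
  π_I·L_I = 0.29 × 0.45657 = 0.132405
  π_II·L_II = 0.23 × 0.139087 = 0.0319901
  π_III·L_III = 0.30 × 0.0106899 = 0.00320698
  π_IV·L_IV = 0.18 × 1.43556e-06 = 2.58401e-07
Evidence: 0.132405 + 0.0319901 + 0.00320698 + 2.58401e-07 = 0.167603
P(Class III | x) = 0.00320698 / 0.167603 ≈ 0.0191

0.0191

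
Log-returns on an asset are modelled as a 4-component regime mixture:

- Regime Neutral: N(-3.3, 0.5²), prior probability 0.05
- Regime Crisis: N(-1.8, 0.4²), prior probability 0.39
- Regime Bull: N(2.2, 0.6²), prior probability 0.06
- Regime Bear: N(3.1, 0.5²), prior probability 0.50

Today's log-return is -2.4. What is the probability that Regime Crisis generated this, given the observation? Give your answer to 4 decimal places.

P(component k | x) = π_k·f_k(x) / marginal(x), where marginal(x) = Σ_j π_j·f_j(x).
Evaluate each component's likelihood at the observed value:
  f_Neutral = 0.1579
  f_Crisis = 0.323794
  f_Bull = 1.14637e-13
  f_Bear = 4.23764e-27
Prior × likelihood for each component:
  π_Neutral·f_Neutral = 0.05 × 0.1579 = 0.00789502
  π_Crisis·f_Crisis = 0.39 × 0.323794 = 0.12628
  π_Bull·f_Bull = 0.06 × 1.14637e-13 = 6.87825e-15
  π_Bear·f_Bear = 0.50 × 4.23764e-27 = 2.11882e-27
Sum: 0.00789502 + 0.12628 + 6.87825e-15 + 2.11882e-27 = 0.134175
P(Regime Crisis | the observation) = 0.12628 / 0.134175 ≈ 0.9412

0.9412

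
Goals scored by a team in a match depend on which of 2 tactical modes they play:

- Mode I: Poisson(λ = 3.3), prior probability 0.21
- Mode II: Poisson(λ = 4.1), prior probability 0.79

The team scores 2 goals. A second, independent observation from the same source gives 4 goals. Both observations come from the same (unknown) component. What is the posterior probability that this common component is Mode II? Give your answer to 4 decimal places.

By Bayes' theorem, P(k | x) = π_k f_k(x) / Σ_j π_j f_j(x).
Since both observations come from the same component, the likelihood for component k is f_k(x₁)·f_k(x₂).
  p_I = [e^(−3.3)·3.3^2/2! = 0.200829] × [0.182252] = 0.0366015
  p_II = [e^(−4.1)·4.1^2/2! = 0.139293] × [0.195127] = 0.0271799
Weight by the priors:
  π_I·p_I = 0.21 × 0.0366015 = 0.00768631
  π_II·p_II = 0.79 × 0.0271799 = 0.0214721
Denominator: 0.00768631 + 0.0214721 = 0.0291584
P(Mode II | x) = 0.0214721 / 0.0291584 ≈ 0.7364

0.7364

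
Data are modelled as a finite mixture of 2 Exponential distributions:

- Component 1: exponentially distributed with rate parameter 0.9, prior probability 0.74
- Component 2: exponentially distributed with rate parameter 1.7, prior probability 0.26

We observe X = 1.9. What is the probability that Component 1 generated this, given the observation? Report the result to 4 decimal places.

0.8732

Apply Bayes' rule: the posterior for each component is proportional to its prior times its likelihood at x.
Component likelihoods at x = 1.9:
  p_1 = 0.9·e^(−0.9·1.9) = 0.9·e^(−1.7100) = 0.162779
  p_2 = 1.7·e^(−1.7·1.9) = 1.7·e^(−3.2300) = 0.0672477
Unnormalised posteriors:
  π_1·p_1 = 0.74 × 0.162779 = 0.120457
  π_2·p_2 = 0.26 × 0.0672477 = 0.0174844
Evidence: 0.120457 + 0.0174844 = 0.137941
Responsibility of Component 1: 0.120457 / 0.137941 ≈ 0.8732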